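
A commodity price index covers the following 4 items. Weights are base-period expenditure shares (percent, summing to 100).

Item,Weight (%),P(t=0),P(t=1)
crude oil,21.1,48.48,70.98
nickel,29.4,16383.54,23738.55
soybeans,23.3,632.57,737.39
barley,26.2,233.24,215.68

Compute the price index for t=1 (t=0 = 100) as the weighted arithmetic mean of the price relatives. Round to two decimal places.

crude oil: 21.1 × (70.98/48.48) = 21.1 × 1.464109 = 30.8927
nickel: 29.4 × (23738.55/16383.54) = 29.4 × 1.448927 = 42.5984
soybeans: 23.3 × (737.39/632.57) = 23.3 × 1.165705 = 27.1609
barley: 26.2 × (215.68/233.24) = 26.2 × 0.924713 = 24.2275
Index = Σ wᵢ·(p₁ᵢ/p₀ᵢ) = 30.8927 + 42.5984 + 27.1609 + 24.2275 = 124.8795

124.88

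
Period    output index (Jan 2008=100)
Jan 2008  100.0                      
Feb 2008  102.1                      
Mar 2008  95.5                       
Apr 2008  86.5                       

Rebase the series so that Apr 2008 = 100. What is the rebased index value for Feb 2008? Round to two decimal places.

Rebased(Feb 2008) = 102.1 / 86.5 × 100 = 118.0347

118.03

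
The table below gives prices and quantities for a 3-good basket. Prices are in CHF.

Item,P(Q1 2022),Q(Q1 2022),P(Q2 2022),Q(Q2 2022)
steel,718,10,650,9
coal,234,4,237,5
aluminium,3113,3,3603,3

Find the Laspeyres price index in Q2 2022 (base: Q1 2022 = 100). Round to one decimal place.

Laspeyres price index uses base-period quantities as weights.
ΣP(Q2 2022)·Q(Q1 2022) = 650×10 + 237×4 + 3603×3 = 6500 + 948 + 10809 = 18257
ΣP(Q1 2022)·Q(Q1 2022) = 718×10 + 234×4 + 3113×3 = 7180 + 936 + 9339 = 17455
Index = 18257 / 17455 × 100 = 104.5947

104.6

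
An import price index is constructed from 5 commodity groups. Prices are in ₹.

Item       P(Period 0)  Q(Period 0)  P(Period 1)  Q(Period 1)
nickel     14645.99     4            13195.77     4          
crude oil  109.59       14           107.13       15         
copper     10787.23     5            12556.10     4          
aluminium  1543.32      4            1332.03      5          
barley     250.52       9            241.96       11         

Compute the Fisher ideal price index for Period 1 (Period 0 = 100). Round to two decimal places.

Laspeyres component (base-period weights):
ΣP(Period 1)Q(Period 0) = 13195.77×4 + 107.13×14 + 12556.10×5 + 1332.03×4 + 241.96×9 = 52783.08 + 1499.82 + 62780.5 + 5328.12 + 2177.64 = 124569.16
ΣP(Period 0)Q(Period 0) = 14645.99×4 + 109.59×14 + 10787.23×5 + 1543.32×4 + 250.52×9 = 58583.96 + 1534.26 + 53936.15 + 6173.28 + 2254.68 = 122482.33
L = 124569.16 / 122482.33 × 100 = 101.7038
Paasche component (current-period weights):
ΣP(Period 1)Q(Period 1) = 13195.77×4 + 107.13×15 + 12556.10×4 + 1332.03×5 + 241.96×11 = 52783.08 + 1606.95 + 50224.4 + 6660.15 + 2661.56 = 113936.14
ΣP(Period 0)Q(Period 1) = 14645.99×4 + 109.59×15 + 10787.23×4 + 1543.32×5 + 250.52×11 = 58583.96 + 1643.85 + 43148.92 + 7716.6 + 2755.72 = 113849.05
P = 113936.14 / 113849.05 × 100 = 100.0765
Fisher = √(L × P) = √(101.7038 × 100.0765) = 100.8869

100.89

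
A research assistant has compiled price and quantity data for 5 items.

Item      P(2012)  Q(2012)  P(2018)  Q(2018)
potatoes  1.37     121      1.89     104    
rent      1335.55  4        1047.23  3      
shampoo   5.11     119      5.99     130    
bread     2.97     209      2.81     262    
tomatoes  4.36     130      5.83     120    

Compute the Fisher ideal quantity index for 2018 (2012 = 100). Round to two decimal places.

84.73

Laspeyres component (base-period weights):
ΣP(2012)Q(2018) = 1.37×104 + 1335.55×3 + 5.11×130 + 2.97×262 + 4.36×120 = 142.48 + 4006.65 + 664.3 + 778.14 + 523.2 = 6114.77
ΣP(2012)Q(2012) = 1.37×121 + 1335.55×4 + 5.11×119 + 2.97×209 + 4.36×130 = 165.77 + 5342.2 + 608.09 + 620.73 + 566.8 = 7303.59
L = 6114.77 / 7303.59 × 100 = 83.7228
Paasche component (current-period weights):
ΣP(2018)Q(2018) = 1.89×104 + 1047.23×3 + 5.99×130 + 2.81×262 + 5.83×120 = 196.56 + 3141.69 + 778.7 + 736.22 + 699.6 = 5552.77
ΣP(2018)Q(2012) = 1.89×121 + 1047.23×4 + 5.99×119 + 2.81×209 + 5.83×130 = 228.69 + 4188.92 + 712.81 + 587.29 + 757.9 = 6475.61
P = 5552.77 / 6475.61 × 100 = 85.7490
Fisher = √(L × P) = √(83.7228 × 85.7490) = 84.7298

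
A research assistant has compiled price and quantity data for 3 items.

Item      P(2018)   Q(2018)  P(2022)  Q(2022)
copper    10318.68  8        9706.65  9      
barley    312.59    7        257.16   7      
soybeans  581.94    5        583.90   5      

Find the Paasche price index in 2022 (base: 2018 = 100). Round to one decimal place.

94.0

Paasche price index uses current-period quantities as weights.
ΣP(2022)·Q(2022) = 9706.65×9 + 257.16×7 + 583.90×5 = 87359.85 + 1800.12 + 2919.5 = 92079.47
ΣP(2018)·Q(2022) = 10318.68×9 + 312.59×7 + 581.94×5 = 92868.12 + 2188.13 + 2909.7 = 97965.95
Index = 92079.47 / 97965.95 × 100 = 93.9913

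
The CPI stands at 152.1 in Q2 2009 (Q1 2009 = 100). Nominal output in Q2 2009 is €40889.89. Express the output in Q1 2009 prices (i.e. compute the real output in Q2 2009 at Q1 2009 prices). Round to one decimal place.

Real = Nominal ÷ (Index/100) = 40889.89 ÷ (152.1/100)
     = 40889.89 ÷ 1.521 = 26883.5569

26883.6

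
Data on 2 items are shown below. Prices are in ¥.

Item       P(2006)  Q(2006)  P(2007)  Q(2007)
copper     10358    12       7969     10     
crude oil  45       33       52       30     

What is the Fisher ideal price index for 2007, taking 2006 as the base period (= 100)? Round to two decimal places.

Laspeyres component (base-period weights):
ΣP(2007)Q(2006) = 7969×12 + 52×33 = 95628 + 1716 = 97344
ΣP(2006)Q(2006) = 10358×12 + 45×33 = 124296 + 1485 = 125781
L = 97344 / 125781 × 100 = 77.3917
Paasche component (current-period weights):
ΣP(2007)Q(2007) = 7969×10 + 52×30 = 79690 + 1560 = 81250
ΣP(2006)Q(2007) = 10358×10 + 45×30 = 103580 + 1350 = 104930
P = 81250 / 104930 × 100 = 77.4326
Fisher = √(L × P) = √(77.3917 × 77.4326) = 77.4121

77.41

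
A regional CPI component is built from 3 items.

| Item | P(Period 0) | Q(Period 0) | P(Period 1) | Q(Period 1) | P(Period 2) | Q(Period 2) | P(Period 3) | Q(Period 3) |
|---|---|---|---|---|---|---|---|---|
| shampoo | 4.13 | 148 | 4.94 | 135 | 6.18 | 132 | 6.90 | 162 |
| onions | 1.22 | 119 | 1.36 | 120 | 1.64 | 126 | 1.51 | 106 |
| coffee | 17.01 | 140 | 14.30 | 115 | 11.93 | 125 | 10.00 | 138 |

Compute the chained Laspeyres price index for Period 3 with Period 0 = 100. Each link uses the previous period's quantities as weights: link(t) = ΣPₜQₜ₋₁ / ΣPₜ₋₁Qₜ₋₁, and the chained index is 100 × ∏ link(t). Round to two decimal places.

Link Period 0→Period 1:
ΣP(Period 1)Q(Period 0) = 4.94×148 + 1.36×119 + 14.30×140 = 731.12 + 161.84 + 2002 = 2894.96
ΣP(Period 0)Q(Period 0) = 4.13×148 + 1.22×119 + 17.01×140 = 611.24 + 145.18 + 2381.4 = 3137.82
link = 2894.96/3137.82 = 0.922602
Link Period 1→Period 2:
ΣP(Period 2)Q(Period 1) = 6.18×135 + 1.64×120 + 11.93×115 = 834.3 + 196.8 + 1371.95 = 2403.05
ΣP(Period 1)Q(Period 1) = 4.94×135 + 1.36×120 + 14.30×115 = 666.9 + 163.2 + 1644.5 = 2474.6
link = 2403.05/2474.6 = 0.971086
Link Period 2→Period 3:
ΣP(Period 3)Q(Period 2) = 6.90×132 + 1.51×126 + 10.00×125 = 910.8 + 190.26 + 1250 = 2351.06
ΣP(Period 2)Q(Period 2) = 6.18×132 + 1.64×126 + 11.93×125 = 815.76 + 206.64 + 1491.25 = 2513.65
link = 2351.06/2513.65 = 0.935317
Chained index = 100 × 0.922602 × 0.971086 × 0.935317 = 83.7975

83.80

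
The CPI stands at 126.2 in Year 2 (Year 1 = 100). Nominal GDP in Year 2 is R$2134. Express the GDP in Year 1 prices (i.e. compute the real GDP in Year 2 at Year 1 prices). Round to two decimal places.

Real = Nominal ÷ (Index/100) = 2134 ÷ (126.2/100)
     = 2134 ÷ 1.262 = 1690.9667

1690.97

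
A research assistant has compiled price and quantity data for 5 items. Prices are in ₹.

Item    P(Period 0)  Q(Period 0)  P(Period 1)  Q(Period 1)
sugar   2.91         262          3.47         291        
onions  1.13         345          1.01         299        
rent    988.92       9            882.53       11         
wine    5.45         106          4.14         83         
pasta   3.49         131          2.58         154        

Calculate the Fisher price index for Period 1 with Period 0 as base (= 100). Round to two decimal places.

90.04

Laspeyres component (base-period weights):
ΣP(Period 1)Q(Period 0) = 3.47×262 + 1.01×345 + 882.53×9 + 4.14×106 + 2.58×131 = 909.14 + 348.45 + 7942.77 + 438.84 + 337.98 = 9977.18
ΣP(Period 0)Q(Period 0) = 2.91×262 + 1.13×345 + 988.92×9 + 5.45×106 + 3.49×131 = 762.42 + 389.85 + 8900.28 + 577.7 + 457.19 = 11087.44
L = 9977.18 / 11087.44 × 100 = 89.9863
Paasche component (current-period weights):
ΣP(Period 1)Q(Period 1) = 3.47×291 + 1.01×299 + 882.53×11 + 4.14×83 + 2.58×154 = 1009.77 + 301.99 + 9707.83 + 343.62 + 397.32 = 11760.53
ΣP(Period 0)Q(Period 1) = 2.91×291 + 1.13×299 + 988.92×11 + 5.45×83 + 3.49×154 = 846.81 + 337.87 + 10878.12 + 452.35 + 537.46 = 13052.61
P = 11760.53 / 13052.61 × 100 = 90.1010
Fisher = √(L × P) = √(89.9863 × 90.1010) = 90.0436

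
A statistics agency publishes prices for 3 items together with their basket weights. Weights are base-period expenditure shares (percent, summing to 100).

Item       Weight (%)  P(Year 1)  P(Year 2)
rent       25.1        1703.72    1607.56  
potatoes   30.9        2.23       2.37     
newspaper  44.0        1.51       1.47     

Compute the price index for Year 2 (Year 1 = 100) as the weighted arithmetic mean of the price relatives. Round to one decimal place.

99.4

rent: 25.1 × (1607.56/1703.72) = 25.1 × 0.943559 = 23.6833
potatoes: 30.9 × (2.37/2.23) = 30.9 × 1.062780 = 32.8399
newspaper: 44.0 × (1.47/1.51) = 44.0 × 0.973510 = 42.8344
Index = Σ wᵢ·(p₁ᵢ/p₀ᵢ) = 23.6833 + 32.8399 + 42.8344 = 99.3577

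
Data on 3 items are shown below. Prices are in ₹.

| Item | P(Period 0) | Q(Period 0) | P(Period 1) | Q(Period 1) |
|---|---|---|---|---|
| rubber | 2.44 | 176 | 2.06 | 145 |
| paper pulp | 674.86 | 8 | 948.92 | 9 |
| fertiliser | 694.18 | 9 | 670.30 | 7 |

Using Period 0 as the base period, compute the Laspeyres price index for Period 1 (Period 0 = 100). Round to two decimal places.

Laspeyres price index uses base-period quantities as weights.
ΣP(Period 1)·Q(Period 0) = 2.06×176 + 948.92×8 + 670.30×9 = 362.56 + 7591.36 + 6032.7 = 13986.62
ΣP(Period 0)·Q(Period 0) = 2.44×176 + 674.86×8 + 694.18×9 = 429.44 + 5398.88 + 6247.62 = 12075.94
Index = 13986.62 / 12075.94 × 100 = 115.8222

115.82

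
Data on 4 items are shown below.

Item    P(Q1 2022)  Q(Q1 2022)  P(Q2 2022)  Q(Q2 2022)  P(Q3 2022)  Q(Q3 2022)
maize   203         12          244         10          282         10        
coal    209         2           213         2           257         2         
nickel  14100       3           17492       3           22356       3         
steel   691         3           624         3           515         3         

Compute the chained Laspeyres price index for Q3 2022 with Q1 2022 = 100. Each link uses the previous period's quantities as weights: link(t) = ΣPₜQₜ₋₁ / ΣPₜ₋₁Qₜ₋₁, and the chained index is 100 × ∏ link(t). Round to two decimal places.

Link Q1 2022→Q2 2022:
ΣP(Q2 2022)Q(Q1 2022) = 244×12 + 213×2 + 17492×3 + 624×3 = 2928 + 426 + 52476 + 1872 = 57702
ΣP(Q1 2022)Q(Q1 2022) = 203×12 + 209×2 + 14100×3 + 691×3 = 2436 + 418 + 42300 + 2073 = 47227
link = 57702/47227 = 1.221801
Link Q2 2022→Q3 2022:
ΣP(Q3 2022)Q(Q2 2022) = 282×10 + 257×2 + 22356×3 + 515×3 = 2820 + 514 + 67068 + 1545 = 71947
ΣP(Q2 2022)Q(Q2 2022) = 244×10 + 213×2 + 17492×3 + 624×3 = 2440 + 426 + 52476 + 1872 = 57214
link = 71947/57214 = 1.257507
Chained index = 100 × 1.221801 × 1.257507 = 153.6423

153.64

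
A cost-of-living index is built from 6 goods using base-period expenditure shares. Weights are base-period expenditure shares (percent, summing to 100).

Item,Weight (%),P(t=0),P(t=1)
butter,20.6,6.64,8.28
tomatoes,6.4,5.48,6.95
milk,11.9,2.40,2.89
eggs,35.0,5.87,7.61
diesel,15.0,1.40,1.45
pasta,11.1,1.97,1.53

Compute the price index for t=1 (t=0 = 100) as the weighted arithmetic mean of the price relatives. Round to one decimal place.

butter: 20.6 × (8.28/6.64) = 20.6 × 1.246988 = 25.6880
tomatoes: 6.4 × (6.95/5.48) = 6.4 × 1.268248 = 8.1168
milk: 11.9 × (2.89/2.40) = 11.9 × 1.204167 = 14.3296
eggs: 35.0 × (7.61/5.87) = 35.0 × 1.296422 = 45.3748
diesel: 15.0 × (1.45/1.40) = 15.0 × 1.035714 = 15.5357
pasta: 11.1 × (1.53/1.97) = 11.1 × 0.776650 = 8.6208
Index = Σ wᵢ·(p₁ᵢ/p₀ᵢ) = 25.6880 + 8.1168 + 14.3296 + 45.3748 + 15.5357 + 8.6208 = 117.6656

117.7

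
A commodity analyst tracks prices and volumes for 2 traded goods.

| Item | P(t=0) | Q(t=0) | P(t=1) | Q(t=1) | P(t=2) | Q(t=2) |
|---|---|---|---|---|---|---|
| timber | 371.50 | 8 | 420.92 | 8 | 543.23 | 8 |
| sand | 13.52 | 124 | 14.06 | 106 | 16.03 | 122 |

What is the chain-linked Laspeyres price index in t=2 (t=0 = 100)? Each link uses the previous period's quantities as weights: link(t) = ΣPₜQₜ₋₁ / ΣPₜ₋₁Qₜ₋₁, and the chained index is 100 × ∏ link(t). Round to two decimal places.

Link t=0→t=1:
ΣP(t=1)Q(t=0) = 420.92×8 + 14.06×124 = 3367.36 + 1743.44 = 5110.8
ΣP(t=0)Q(t=0) = 371.50×8 + 13.52×124 = 2972 + 1676.48 = 4648.48
link = 5110.8/4648.48 = 1.099456
Link t=1→t=2:
ΣP(t=2)Q(t=1) = 543.23×8 + 16.03×106 = 4345.84 + 1699.18 = 6045.02
ΣP(t=1)Q(t=1) = 420.92×8 + 14.06×106 = 3367.36 + 1490.36 = 4857.72
link = 6045.02/4857.72 = 1.244415
Chained index = 100 × 1.099456 × 1.244415 = 136.8180

136.82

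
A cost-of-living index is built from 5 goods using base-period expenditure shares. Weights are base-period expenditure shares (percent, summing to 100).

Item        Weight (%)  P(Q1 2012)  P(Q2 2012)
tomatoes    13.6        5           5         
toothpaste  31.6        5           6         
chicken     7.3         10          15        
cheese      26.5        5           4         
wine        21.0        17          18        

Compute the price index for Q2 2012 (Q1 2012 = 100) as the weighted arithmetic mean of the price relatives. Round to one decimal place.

105.9

tomatoes: 13.6 × (5/5) = 13.6 × 1.000000 = 13.6000
toothpaste: 31.6 × (6/5) = 31.6 × 1.200000 = 37.9200
chicken: 7.3 × (15/10) = 7.3 × 1.500000 = 10.9500
cheese: 26.5 × (4/5) = 26.5 × 0.800000 = 21.2000
wine: 21.0 × (18/17) = 21.0 × 1.058824 = 22.2353
Index = Σ wᵢ·(p₁ᵢ/p₀ᵢ) = 13.6000 + 37.9200 + 10.9500 + 21.2000 + 22.2353 = 105.9053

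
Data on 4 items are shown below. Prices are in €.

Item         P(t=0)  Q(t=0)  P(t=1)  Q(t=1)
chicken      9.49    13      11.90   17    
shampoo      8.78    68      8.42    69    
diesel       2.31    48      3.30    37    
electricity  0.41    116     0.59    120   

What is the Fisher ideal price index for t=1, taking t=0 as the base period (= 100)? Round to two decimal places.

Laspeyres component (base-period weights):
ΣP(t=1)Q(t=0) = 11.90×13 + 8.42×68 + 3.30×48 + 0.59×116 = 154.7 + 572.56 + 158.4 + 68.44 = 954.1
ΣP(t=0)Q(t=0) = 9.49×13 + 8.78×68 + 2.31×48 + 0.41×116 = 123.37 + 597.04 + 110.88 + 47.56 = 878.85
L = 954.1 / 878.85 × 100 = 108.5623
Paasche component (current-period weights):
ΣP(t=1)Q(t=1) = 11.90×17 + 8.42×69 + 3.30×37 + 0.59×120 = 202.3 + 580.98 + 122.1 + 70.8 = 976.18
ΣP(t=0)Q(t=1) = 9.49×17 + 8.78×69 + 2.31×37 + 0.41×120 = 161.33 + 605.82 + 85.47 + 49.2 = 901.82
P = 976.18 / 901.82 × 100 = 108.2455
Fisher = √(L × P) = √(108.5623 × 108.2455) = 108.4038

108.40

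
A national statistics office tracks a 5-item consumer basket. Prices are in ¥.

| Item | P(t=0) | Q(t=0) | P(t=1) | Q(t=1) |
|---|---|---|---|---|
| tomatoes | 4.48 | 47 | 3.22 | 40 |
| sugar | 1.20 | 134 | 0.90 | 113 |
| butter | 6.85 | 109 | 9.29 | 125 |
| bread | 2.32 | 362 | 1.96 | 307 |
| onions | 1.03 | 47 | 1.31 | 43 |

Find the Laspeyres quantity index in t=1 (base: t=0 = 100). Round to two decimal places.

Laspeyres quantity index uses base-period prices as weights.
ΣP(t=0)·Q(t=1) = 4.48×40 + 1.20×113 + 6.85×125 + 2.32×307 + 1.03×43 = 179.2 + 135.6 + 856.25 + 712.24 + 44.29 = 1927.58
ΣP(t=0)·Q(t=0) = 4.48×47 + 1.20×134 + 6.85×109 + 2.32×362 + 1.03×47 = 210.56 + 160.8 + 746.65 + 839.84 + 48.41 = 2006.26
Index = 1927.58 / 2006.26 × 100 = 96.0783

96.08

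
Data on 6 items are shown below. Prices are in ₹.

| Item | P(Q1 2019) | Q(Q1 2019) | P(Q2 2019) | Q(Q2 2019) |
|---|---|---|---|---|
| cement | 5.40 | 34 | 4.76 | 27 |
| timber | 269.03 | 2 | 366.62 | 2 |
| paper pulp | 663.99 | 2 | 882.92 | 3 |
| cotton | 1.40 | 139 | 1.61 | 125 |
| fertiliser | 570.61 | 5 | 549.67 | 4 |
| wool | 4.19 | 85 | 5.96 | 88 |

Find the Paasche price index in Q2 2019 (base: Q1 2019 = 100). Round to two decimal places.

116.96

Paasche price index uses current-period quantities as weights.
ΣP(Q2 2019)·Q(Q2 2019) = 4.76×27 + 366.62×2 + 882.92×3 + 1.61×125 + 549.67×4 + 5.96×88 = 128.52 + 733.24 + 2648.76 + 201.25 + 2198.68 + 524.48 = 6434.93
ΣP(Q1 2019)·Q(Q2 2019) = 5.40×27 + 269.03×2 + 663.99×3 + 1.40×125 + 570.61×4 + 4.19×88 = 145.8 + 538.06 + 1991.97 + 175 + 2282.44 + 368.72 = 5501.99
Index = 6434.93 / 5501.99 × 100 = 116.9564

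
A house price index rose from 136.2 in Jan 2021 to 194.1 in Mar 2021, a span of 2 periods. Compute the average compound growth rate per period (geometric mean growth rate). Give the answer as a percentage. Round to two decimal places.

19.38%

Growth factor = (194.1/136.2)^(1/2) = (1.425110)^(1/2) = 1.193780
Growth rate = 1.193780 − 1 = 0.193780 = 19.3780%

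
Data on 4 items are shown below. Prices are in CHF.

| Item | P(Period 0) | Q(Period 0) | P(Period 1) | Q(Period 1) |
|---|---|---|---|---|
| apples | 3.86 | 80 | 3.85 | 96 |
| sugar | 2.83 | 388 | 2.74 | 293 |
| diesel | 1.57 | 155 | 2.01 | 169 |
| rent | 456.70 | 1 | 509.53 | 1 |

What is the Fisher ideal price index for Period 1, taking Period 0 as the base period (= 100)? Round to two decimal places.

104.62

Laspeyres component (base-period weights):
ΣP(Period 1)Q(Period 0) = 3.85×80 + 2.74×388 + 2.01×155 + 509.53×1 = 308 + 1063.12 + 311.55 + 509.53 = 2192.2
ΣP(Period 0)Q(Period 0) = 3.86×80 + 2.83×388 + 1.57×155 + 456.70×1 = 308.8 + 1098.04 + 243.35 + 456.7 = 2106.89
L = 2192.2 / 2106.89 × 100 = 104.0491
Paasche component (current-period weights):
ΣP(Period 1)Q(Period 1) = 3.85×96 + 2.74×293 + 2.01×169 + 509.53×1 = 369.6 + 802.82 + 339.69 + 509.53 = 2021.64
ΣP(Period 0)Q(Period 1) = 3.86×96 + 2.83×293 + 1.57×169 + 456.70×1 = 370.56 + 829.19 + 265.33 + 456.7 = 1921.78
P = 2021.64 / 1921.78 × 100 = 105.1962
Fisher = √(L × P) = √(104.0491 × 105.1962) = 104.6211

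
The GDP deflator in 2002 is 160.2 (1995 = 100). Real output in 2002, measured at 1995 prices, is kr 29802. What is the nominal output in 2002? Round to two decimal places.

Nominal = Real × (Index/100) = 29802 × (160.2/100)
        = 29802 × 1.602 = 47742.8040

47742.80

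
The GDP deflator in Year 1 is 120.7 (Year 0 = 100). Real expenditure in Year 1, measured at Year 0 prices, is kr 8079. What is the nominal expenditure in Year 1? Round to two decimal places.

9751.35

Nominal = Real × (Index/100) = 8079 × (120.7/100)
        = 8079 × 1.207 = 9751.3530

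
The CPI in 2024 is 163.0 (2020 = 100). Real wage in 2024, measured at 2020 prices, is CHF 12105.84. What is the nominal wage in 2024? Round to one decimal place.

19732.5

Nominal = Real × (Index/100) = 12105.84 × (163.0/100)
        = 12105.84 × 1.630 = 19732.5192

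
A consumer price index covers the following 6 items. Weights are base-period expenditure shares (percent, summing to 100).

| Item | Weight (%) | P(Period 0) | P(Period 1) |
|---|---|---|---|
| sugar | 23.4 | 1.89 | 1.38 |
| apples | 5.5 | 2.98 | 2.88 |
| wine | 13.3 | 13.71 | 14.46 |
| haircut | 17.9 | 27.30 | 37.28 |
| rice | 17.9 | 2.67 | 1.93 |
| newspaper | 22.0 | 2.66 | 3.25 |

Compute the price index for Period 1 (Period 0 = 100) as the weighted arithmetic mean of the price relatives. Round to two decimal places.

100.69

sugar: 23.4 × (1.38/1.89) = 23.4 × 0.730159 = 17.0857
apples: 5.5 × (2.88/2.98) = 5.5 × 0.966443 = 5.3154
wine: 13.3 × (14.46/13.71) = 13.3 × 1.054705 = 14.0276
haircut: 17.9 × (37.28/27.30) = 17.9 × 1.365568 = 24.4437
rice: 17.9 × (1.93/2.67) = 17.9 × 0.722846 = 12.9390
newspaper: 22.0 × (3.25/2.66) = 22.0 × 1.221805 = 26.8797
Index = Σ wᵢ·(p₁ᵢ/p₀ᵢ) = 17.0857 + 5.3154 + 14.0276 + 24.4437 + 12.9390 + 26.8797 = 100.6910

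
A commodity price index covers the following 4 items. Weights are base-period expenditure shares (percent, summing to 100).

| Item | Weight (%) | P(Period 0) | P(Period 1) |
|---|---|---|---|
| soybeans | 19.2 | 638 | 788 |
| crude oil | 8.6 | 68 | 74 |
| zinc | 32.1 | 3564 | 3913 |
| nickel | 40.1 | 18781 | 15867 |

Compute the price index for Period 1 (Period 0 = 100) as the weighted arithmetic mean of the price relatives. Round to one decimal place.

102.2

soybeans: 19.2 × (788/638) = 19.2 × 1.235110 = 23.7141
crude oil: 8.6 × (74/68) = 8.6 × 1.088235 = 9.3588
zinc: 32.1 × (3913/3564) = 32.1 × 1.097924 = 35.2434
nickel: 40.1 × (15867/18781) = 40.1 × 0.844843 = 33.8782
Index = Σ wᵢ·(p₁ᵢ/p₀ᵢ) = 23.7141 + 9.3588 + 35.2434 + 33.8782 = 102.1945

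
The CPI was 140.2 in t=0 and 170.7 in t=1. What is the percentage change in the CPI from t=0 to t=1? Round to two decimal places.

21.75%

Change = (170.7 − 140.2) / 140.2 × 100
       = 30.5 / 140.2 × 100 = 21.7546%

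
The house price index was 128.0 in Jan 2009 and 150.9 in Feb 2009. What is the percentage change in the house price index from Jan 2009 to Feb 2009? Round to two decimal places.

17.89%

Change = (150.9 − 128.0) / 128.0 × 100
       = 22.9 / 128.0 × 100 = 17.8906%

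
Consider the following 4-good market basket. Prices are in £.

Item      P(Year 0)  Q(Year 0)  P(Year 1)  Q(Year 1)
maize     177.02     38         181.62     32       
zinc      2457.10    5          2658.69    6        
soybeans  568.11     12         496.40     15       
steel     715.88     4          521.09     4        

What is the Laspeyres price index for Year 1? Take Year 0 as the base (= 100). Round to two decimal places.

98.41

Laspeyres price index uses base-period quantities as weights.
ΣP(Year 1)·Q(Year 0) = 181.62×38 + 2658.69×5 + 496.40×12 + 521.09×4 = 6901.56 + 13293.45 + 5956.8 + 2084.36 = 28236.17
ΣP(Year 0)·Q(Year 0) = 177.02×38 + 2457.10×5 + 568.11×12 + 715.88×4 = 6726.76 + 12285.5 + 6817.32 + 2863.52 = 28693.1
Index = 28236.17 / 28693.1 × 100 = 98.4075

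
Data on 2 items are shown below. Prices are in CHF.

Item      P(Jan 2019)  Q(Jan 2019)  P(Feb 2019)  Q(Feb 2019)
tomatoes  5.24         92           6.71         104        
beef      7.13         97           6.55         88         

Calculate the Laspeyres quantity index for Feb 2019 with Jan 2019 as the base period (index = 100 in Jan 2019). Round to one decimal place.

Laspeyres quantity index uses base-period prices as weights.
ΣP(Jan 2019)·Q(Feb 2019) = 5.24×104 + 7.13×88 = 544.96 + 627.44 = 1172.4
ΣP(Jan 2019)·Q(Jan 2019) = 5.24×92 + 7.13×97 = 482.08 + 691.61 = 1173.69
Index = 1172.4 / 1173.69 × 100 = 99.8901

99.9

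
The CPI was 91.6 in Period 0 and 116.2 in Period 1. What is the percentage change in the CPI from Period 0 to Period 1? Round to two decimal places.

Change = (116.2 − 91.6) / 91.6 × 100
       = 24.6 / 91.6 × 100 = 26.8559%

26.86%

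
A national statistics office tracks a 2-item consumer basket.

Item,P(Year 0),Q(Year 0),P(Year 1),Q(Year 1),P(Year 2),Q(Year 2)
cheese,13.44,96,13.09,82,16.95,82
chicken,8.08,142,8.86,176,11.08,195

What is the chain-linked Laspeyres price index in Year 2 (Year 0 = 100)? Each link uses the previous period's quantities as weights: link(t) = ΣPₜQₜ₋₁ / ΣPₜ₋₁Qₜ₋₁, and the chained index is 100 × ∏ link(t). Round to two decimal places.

130.88

Link Year 0→Year 1:
ΣP(Year 1)Q(Year 0) = 13.09×96 + 8.86×142 = 1256.64 + 1258.12 = 2514.76
ΣP(Year 0)Q(Year 0) = 13.44×96 + 8.08×142 = 1290.24 + 1147.36 = 2437.6
link = 2514.76/2437.6 = 1.031654
Link Year 1→Year 2:
ΣP(Year 2)Q(Year 1) = 16.95×82 + 11.08×176 = 1389.9 + 1950.08 = 3339.98
ΣP(Year 1)Q(Year 1) = 13.09×82 + 8.86×176 = 1073.38 + 1559.36 = 2632.74
link = 3339.98/2632.74 = 1.268633
Chained index = 100 × 1.031654 × 1.268633 = 130.8790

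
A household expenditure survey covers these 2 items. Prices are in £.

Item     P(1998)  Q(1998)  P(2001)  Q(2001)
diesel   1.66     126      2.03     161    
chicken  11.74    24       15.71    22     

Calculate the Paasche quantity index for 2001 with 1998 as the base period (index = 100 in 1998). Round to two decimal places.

Paasche quantity index uses current-period prices as weights.
ΣP(2001)·Q(2001) = 2.03×161 + 15.71×22 = 326.83 + 345.62 = 672.45
ΣP(2001)·Q(1998) = 2.03×126 + 15.71×24 = 255.78 + 377.04 = 632.82
Index = 672.45 / 632.82 × 100 = 106.2624

106.26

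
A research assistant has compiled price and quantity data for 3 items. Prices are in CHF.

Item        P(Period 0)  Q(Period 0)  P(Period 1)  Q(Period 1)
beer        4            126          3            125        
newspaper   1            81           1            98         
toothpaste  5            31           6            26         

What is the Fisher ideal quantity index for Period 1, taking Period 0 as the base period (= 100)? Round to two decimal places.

Laspeyres component (base-period weights):
ΣP(Period 0)Q(Period 1) = 4×125 + 1×98 + 5×26 = 500 + 98 + 130 = 728
ΣP(Period 0)Q(Period 0) = 4×126 + 1×81 + 5×31 = 504 + 81 + 155 = 740
L = 728 / 740 × 100 = 98.3784
Paasche component (current-period weights):
ΣP(Period 1)Q(Period 1) = 3×125 + 1×98 + 6×26 = 375 + 98 + 156 = 629
ΣP(Period 1)Q(Period 0) = 3×126 + 1×81 + 6×31 = 378 + 81 + 186 = 645
P = 629 / 645 × 100 = 97.5194
Fisher = √(L × P) = √(98.3784 × 97.5194) = 97.9479

97.95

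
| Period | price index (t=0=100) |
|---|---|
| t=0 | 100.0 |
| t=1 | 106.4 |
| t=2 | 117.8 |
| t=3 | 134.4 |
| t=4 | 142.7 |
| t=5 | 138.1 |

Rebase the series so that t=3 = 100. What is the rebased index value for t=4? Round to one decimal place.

Rebased(t=4) = 142.7 / 134.4 × 100 = 106.1756

106.2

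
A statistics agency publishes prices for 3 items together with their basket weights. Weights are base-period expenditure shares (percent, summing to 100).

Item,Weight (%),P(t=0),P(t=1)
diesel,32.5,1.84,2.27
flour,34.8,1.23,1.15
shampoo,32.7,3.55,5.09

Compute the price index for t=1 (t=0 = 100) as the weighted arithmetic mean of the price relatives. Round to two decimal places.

119.52

diesel: 32.5 × (2.27/1.84) = 32.5 × 1.233696 = 40.0951
flour: 34.8 × (1.15/1.23) = 34.8 × 0.934959 = 32.5366
shampoo: 32.7 × (5.09/3.55) = 32.7 × 1.433803 = 46.8854
Index = Σ wᵢ·(p₁ᵢ/p₀ᵢ) = 40.0951 + 32.5366 + 46.8854 = 119.5170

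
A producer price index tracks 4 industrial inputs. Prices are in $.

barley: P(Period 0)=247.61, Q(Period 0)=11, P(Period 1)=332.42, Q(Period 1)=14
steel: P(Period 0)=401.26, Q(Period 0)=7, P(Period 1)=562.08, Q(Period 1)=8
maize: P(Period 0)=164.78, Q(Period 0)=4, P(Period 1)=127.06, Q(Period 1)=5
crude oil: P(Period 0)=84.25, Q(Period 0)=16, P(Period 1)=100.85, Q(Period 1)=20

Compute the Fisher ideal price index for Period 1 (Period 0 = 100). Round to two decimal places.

Laspeyres component (base-period weights):
ΣP(Period 1)Q(Period 0) = 332.42×11 + 562.08×7 + 127.06×4 + 100.85×16 = 3656.62 + 3934.56 + 508.24 + 1613.6 = 9713.02
ΣP(Period 0)Q(Period 0) = 247.61×11 + 401.26×7 + 164.78×4 + 84.25×16 = 2723.71 + 2808.82 + 659.12 + 1348 = 7539.65
L = 9713.02 / 7539.65 × 100 = 128.8259
Paasche component (current-period weights):
ΣP(Period 1)Q(Period 1) = 332.42×14 + 562.08×8 + 127.06×5 + 100.85×20 = 4653.88 + 4496.64 + 635.3 + 2017 = 11802.82
ΣP(Period 0)Q(Period 1) = 247.61×14 + 401.26×8 + 164.78×5 + 84.25×20 = 3466.54 + 3210.08 + 823.9 + 1685 = 9185.52
P = 11802.82 / 9185.52 × 100 = 128.4938
Fisher = √(L × P) = √(128.8259 × 128.4938) = 128.6597

128.66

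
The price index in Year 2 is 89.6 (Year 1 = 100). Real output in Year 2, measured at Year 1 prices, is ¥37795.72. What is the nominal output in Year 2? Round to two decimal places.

33864.97

Nominal = Real × (Index/100) = 37795.72 × (89.6/100)
        = 37795.72 × 0.896 = 33864.9651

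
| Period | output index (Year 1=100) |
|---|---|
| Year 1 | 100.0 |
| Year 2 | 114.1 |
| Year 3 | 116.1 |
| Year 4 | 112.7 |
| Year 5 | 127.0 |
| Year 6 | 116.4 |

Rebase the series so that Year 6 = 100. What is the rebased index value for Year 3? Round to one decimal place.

Rebased(Year 3) = 116.1 / 116.4 × 100 = 99.7423

99.7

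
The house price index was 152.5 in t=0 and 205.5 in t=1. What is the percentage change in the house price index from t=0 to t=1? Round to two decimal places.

Change = (205.5 − 152.5) / 152.5 × 100
       = 53.0 / 152.5 × 100 = 34.7541%

34.75%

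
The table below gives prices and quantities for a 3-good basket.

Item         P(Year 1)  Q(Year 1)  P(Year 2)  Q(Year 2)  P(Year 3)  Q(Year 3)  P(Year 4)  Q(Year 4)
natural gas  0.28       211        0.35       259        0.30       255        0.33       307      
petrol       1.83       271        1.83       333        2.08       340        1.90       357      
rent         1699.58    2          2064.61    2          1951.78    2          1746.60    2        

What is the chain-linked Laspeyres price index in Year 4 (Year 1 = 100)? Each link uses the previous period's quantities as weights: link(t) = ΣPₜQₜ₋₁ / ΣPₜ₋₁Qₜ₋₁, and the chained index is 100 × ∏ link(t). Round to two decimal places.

Link Year 1→Year 2:
ΣP(Year 2)Q(Year 1) = 0.35×211 + 1.83×271 + 2064.61×2 = 73.85 + 495.93 + 4129.22 = 4699
ΣP(Year 1)Q(Year 1) = 0.28×211 + 1.83×271 + 1699.58×2 = 59.08 + 495.93 + 3399.16 = 3954.17
link = 4699/3954.17 = 1.188366
Link Year 2→Year 3:
ΣP(Year 3)Q(Year 2) = 0.30×259 + 2.08×333 + 1951.78×2 = 77.7 + 692.64 + 3903.56 = 4673.9
ΣP(Year 2)Q(Year 2) = 0.35×259 + 1.83×333 + 2064.61×2 = 90.65 + 609.39 + 4129.22 = 4829.26
link = 4673.9/4829.26 = 0.967829
Link Year 3→Year 4:
ΣP(Year 4)Q(Year 3) = 0.33×255 + 1.90×340 + 1746.60×2 = 84.15 + 646 + 3493.2 = 4223.35
ΣP(Year 3)Q(Year 3) = 0.30×255 + 2.08×340 + 1951.78×2 = 76.5 + 707.2 + 3903.56 = 4687.26
link = 4223.35/4687.26 = 0.901027
Chained index = 100 × 1.188366 × 0.967829 × 0.901027 = 103.6304

103.63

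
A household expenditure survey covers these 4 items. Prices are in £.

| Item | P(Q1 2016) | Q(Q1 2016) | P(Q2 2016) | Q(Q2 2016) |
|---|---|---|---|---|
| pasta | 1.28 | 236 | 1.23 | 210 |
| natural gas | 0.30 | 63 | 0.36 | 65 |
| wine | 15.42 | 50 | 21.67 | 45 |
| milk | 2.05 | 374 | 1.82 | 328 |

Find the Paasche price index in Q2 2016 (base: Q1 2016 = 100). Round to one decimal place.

Paasche price index uses current-period quantities as weights.
ΣP(Q2 2016)·Q(Q2 2016) = 1.23×210 + 0.36×65 + 21.67×45 + 1.82×328 = 258.3 + 23.4 + 975.15 + 596.96 = 1853.81
ΣP(Q1 2016)·Q(Q2 2016) = 1.28×210 + 0.30×65 + 15.42×45 + 2.05×328 = 268.8 + 19.5 + 693.9 + 672.4 = 1654.6
Index = 1853.81 / 1654.6 × 100 = 112.0398

112.0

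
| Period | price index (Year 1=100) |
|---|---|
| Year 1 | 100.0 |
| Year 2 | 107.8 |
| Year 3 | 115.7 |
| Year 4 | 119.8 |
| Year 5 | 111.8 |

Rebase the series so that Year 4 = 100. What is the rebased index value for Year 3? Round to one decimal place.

96.6

Rebased(Year 3) = 115.7 / 119.8 × 100 = 96.5776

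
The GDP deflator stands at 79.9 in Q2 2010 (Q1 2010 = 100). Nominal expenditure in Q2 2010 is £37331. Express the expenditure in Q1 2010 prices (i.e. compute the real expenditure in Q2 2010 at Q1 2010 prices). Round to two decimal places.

46722.15

Real = Nominal ÷ (Index/100) = 37331 ÷ (79.9/100)
     = 37331 ÷ 0.799 = 46722.1527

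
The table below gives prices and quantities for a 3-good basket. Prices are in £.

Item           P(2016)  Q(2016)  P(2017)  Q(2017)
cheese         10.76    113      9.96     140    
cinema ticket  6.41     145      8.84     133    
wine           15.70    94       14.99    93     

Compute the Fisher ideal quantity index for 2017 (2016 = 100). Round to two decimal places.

Laspeyres component (base-period weights):
ΣP(2016)Q(2017) = 10.76×140 + 6.41×133 + 15.70×93 = 1506.4 + 852.53 + 1460.1 = 3819.03
ΣP(2016)Q(2016) = 10.76×113 + 6.41×145 + 15.70×94 = 1215.88 + 929.45 + 1475.8 = 3621.13
L = 3819.03 / 3621.13 × 100 = 105.4651
Paasche component (current-period weights):
ΣP(2017)Q(2017) = 9.96×140 + 8.84×133 + 14.99×93 = 1394.4 + 1175.72 + 1394.07 = 3964.19
ΣP(2017)Q(2016) = 9.96×113 + 8.84×145 + 14.99×94 = 1125.48 + 1281.8 + 1409.06 = 3816.34
P = 3964.19 / 3816.34 × 100 = 103.8741
Fisher = √(L × P) = √(105.4651 × 103.8741) = 104.6666

104.67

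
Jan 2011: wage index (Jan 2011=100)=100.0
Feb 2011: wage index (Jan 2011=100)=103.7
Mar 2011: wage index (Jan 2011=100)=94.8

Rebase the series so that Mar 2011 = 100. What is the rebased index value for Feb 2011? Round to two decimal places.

Rebased(Feb 2011) = 103.7 / 94.8 × 100 = 109.3882

109.39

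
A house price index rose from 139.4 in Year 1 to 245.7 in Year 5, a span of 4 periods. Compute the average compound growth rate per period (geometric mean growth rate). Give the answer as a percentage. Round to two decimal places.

15.22%

Growth factor = (245.7/139.4)^(1/4) = (1.762554)^(1/4) = 1.152220
Growth rate = 1.152220 − 1 = 0.152220 = 15.2220%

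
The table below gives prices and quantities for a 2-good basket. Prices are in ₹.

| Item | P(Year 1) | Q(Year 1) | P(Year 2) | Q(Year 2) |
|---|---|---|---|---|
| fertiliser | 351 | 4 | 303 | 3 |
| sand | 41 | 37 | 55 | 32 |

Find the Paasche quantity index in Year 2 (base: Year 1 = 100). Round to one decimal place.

Paasche quantity index uses current-period prices as weights.
ΣP(Year 2)·Q(Year 2) = 303×3 + 55×32 = 909 + 1760 = 2669
ΣP(Year 2)·Q(Year 1) = 303×4 + 55×37 = 1212 + 2035 = 3247
Index = 2669 / 3247 × 100 = 82.1990

82.2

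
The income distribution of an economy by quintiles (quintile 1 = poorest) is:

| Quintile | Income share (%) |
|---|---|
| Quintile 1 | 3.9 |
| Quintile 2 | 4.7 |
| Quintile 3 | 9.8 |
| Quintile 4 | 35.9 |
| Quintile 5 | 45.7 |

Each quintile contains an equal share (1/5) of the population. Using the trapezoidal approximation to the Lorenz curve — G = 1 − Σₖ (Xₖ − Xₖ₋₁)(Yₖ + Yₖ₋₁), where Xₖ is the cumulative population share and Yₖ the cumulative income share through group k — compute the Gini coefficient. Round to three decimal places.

0.459

Cumulative income shares Yₖ: 0.0390, 0.0860, 0.1840, 0.5430, 1.0000
Σ (Xₖ−Xₖ₋₁)(Yₖ+Yₖ₋₁) = (1/5)(0.0390+0.0000) + (1/5)(0.0860+0.0390) + (1/5)(0.1840+0.0860) + (1/5)(0.5430+0.1840) + (1/5)(1.0000+0.5430)
  = 0.0078 + 0.0250 + 0.0540 + 0.1454 + 0.3086 = 0.5408
G = 1 − 0.5408 = 0.4592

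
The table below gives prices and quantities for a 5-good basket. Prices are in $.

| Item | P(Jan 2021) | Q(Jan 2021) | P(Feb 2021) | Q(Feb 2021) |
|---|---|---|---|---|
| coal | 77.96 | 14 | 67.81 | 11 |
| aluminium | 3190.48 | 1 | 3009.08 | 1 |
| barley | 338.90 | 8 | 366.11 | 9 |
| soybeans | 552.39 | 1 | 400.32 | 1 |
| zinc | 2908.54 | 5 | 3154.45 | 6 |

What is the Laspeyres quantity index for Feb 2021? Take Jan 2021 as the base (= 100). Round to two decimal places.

Laspeyres quantity index uses base-period prices as weights.
ΣP(Jan 2021)·Q(Feb 2021) = 77.96×11 + 3190.48×1 + 338.90×9 + 552.39×1 + 2908.54×6 = 857.56 + 3190.48 + 3050.1 + 552.39 + 17451.24 = 25101.77
ΣP(Jan 2021)·Q(Jan 2021) = 77.96×14 + 3190.48×1 + 338.90×8 + 552.39×1 + 2908.54×5 = 1091.44 + 3190.48 + 2711.2 + 552.39 + 14542.7 = 22088.21
Index = 25101.77 / 22088.21 × 100 = 113.6433

113.64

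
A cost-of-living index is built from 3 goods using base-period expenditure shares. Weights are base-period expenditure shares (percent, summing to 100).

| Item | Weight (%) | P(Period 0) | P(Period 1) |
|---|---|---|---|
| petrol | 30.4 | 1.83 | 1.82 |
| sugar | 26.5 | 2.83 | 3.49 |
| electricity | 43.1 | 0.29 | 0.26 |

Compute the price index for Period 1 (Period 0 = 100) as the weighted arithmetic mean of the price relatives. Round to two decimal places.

petrol: 30.4 × (1.82/1.83) = 30.4 × 0.994536 = 30.2339
sugar: 26.5 × (3.49/2.83) = 26.5 × 1.233216 = 32.6802
electricity: 43.1 × (0.26/0.29) = 43.1 × 0.896552 = 38.6414
Index = Σ wᵢ·(p₁ᵢ/p₀ᵢ) = 30.2339 + 32.6802 + 38.6414 = 101.5555

101.56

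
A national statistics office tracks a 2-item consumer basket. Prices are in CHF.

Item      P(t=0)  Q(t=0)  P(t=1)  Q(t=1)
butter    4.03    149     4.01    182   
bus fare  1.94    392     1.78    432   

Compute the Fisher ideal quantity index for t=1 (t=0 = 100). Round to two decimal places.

115.59

Laspeyres component (base-period weights):
ΣP(t=0)Q(t=1) = 4.03×182 + 1.94×432 = 733.46 + 838.08 = 1571.54
ΣP(t=0)Q(t=0) = 4.03×149 + 1.94×392 = 600.47 + 760.48 = 1360.95
L = 1571.54 / 1360.95 × 100 = 115.4737
Paasche component (current-period weights):
ΣP(t=1)Q(t=1) = 4.01×182 + 1.78×432 = 729.82 + 768.96 = 1498.78
ΣP(t=1)Q(t=0) = 4.01×149 + 1.78×392 = 597.49 + 697.76 = 1295.25
P = 1498.78 / 1295.25 × 100 = 115.7136
Fisher = √(L × P) = √(115.4737 × 115.7136) = 115.5936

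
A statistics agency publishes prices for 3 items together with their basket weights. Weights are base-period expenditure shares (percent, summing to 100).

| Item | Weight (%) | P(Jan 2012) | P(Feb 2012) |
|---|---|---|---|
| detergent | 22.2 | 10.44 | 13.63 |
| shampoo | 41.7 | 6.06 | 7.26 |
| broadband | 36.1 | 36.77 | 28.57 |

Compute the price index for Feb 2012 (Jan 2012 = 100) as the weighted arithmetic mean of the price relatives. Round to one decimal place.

detergent: 22.2 × (13.63/10.44) = 22.2 × 1.305556 = 28.9833
shampoo: 41.7 × (7.26/6.06) = 41.7 × 1.198020 = 49.9574
broadband: 36.1 × (28.57/36.77) = 36.1 × 0.776992 = 28.0494
Index = Σ wᵢ·(p₁ᵢ/p₀ᵢ) = 28.9833 + 49.9574 + 28.0494 = 106.9902

107.0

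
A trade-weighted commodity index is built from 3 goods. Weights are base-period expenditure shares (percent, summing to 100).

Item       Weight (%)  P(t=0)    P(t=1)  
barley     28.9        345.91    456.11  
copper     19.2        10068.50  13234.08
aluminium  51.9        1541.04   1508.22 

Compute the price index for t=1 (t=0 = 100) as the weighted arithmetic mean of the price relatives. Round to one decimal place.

barley: 28.9 × (456.11/345.91) = 28.9 × 1.318580 = 38.1070
copper: 19.2 × (13234.08/10068.50) = 19.2 × 1.314404 = 25.2366
aluminium: 51.9 × (1508.22/1541.04) = 51.9 × 0.978703 = 50.7947
Index = Σ wᵢ·(p₁ᵢ/p₀ᵢ) = 38.1070 + 25.2366 + 50.7947 = 114.1382

114.1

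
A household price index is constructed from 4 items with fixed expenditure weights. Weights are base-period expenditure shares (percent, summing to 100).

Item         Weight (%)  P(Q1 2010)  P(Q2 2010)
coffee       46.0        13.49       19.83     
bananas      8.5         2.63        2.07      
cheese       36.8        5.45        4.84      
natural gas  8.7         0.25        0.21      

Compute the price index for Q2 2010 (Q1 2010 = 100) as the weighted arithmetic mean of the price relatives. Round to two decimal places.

coffee: 46.0 × (19.83/13.49) = 46.0 × 1.469978 = 67.6190
bananas: 8.5 × (2.07/2.63) = 8.5 × 0.787072 = 6.6901
cheese: 36.8 × (4.84/5.45) = 36.8 × 0.888073 = 32.6811
natural gas: 8.7 × (0.21/0.25) = 8.7 × 0.840000 = 7.3080
Index = Σ wᵢ·(p₁ᵢ/p₀ᵢ) = 67.6190 + 6.6901 + 32.6811 + 7.3080 = 114.2982

114.30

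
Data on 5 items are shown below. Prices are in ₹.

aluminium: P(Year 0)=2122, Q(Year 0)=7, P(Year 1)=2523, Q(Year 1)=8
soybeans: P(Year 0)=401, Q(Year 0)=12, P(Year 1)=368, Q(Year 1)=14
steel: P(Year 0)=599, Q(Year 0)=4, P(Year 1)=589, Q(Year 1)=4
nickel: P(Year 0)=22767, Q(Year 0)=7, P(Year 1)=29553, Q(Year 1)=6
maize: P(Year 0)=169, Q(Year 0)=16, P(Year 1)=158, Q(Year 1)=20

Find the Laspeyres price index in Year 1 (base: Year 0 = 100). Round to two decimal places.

Laspeyres price index uses base-period quantities as weights.
ΣP(Year 1)·Q(Year 0) = 2523×7 + 368×12 + 589×4 + 29553×7 + 158×16 = 17661 + 4416 + 2356 + 206871 + 2528 = 233832
ΣP(Year 0)·Q(Year 0) = 2122×7 + 401×12 + 599×4 + 22767×7 + 169×16 = 14854 + 4812 + 2396 + 159369 + 2704 = 184135
Index = 233832 / 184135 × 100 = 126.9894

126.99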